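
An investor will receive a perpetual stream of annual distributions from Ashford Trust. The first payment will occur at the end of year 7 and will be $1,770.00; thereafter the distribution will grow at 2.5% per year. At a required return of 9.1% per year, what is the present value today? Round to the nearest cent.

Value at end of year 6: C₁ / (r − g) = $1,770.00 / (0.091 − 0.025) = $26,818.1818
Discount to today: PV = $26,818.1818 / (1 + 0.091)^6 = $26,818.1818 / 1.686353 = $15,903.06

$15903.06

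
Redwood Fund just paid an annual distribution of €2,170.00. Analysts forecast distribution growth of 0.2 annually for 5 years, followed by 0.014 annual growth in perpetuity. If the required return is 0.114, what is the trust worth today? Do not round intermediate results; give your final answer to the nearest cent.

€45550.69

D_1 = 2604.00000
D_2 = 3124.80000
D_3 = 3749.76000
D_4 = 4499.71200
D_5 = 5399.65440
Terminal value at year 5: TV = D_5×(1+g_2)/(r−g_2) = 5475.24956/0.1 = 54752.49562
P_0 = D_1/(1+r)^1 + D_2/(1+r)^2 + D_3/(1+r)^3 + D_4/(1+r)^4 + D_5/(1+r)^5 + TV/(1+r)^5
    = 2337.52244 + 2517.97750 + 2712.36355 + 2921.75607 + 3147.31354 + 31913.75928 = 45550.69237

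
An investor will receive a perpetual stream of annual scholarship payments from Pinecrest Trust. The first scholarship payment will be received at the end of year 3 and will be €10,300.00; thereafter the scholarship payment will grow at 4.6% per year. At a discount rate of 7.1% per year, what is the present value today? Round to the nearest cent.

€359185.07

Value at end of year 2: C₁ / (r − g) = €10,300.00 / (0.071 − 0.046) = €412,000.0000
Discount to today: PV = €412,000.0000 / (1 + 0.071)^2 = €412,000.0000 / 1.147041 = €359,185.07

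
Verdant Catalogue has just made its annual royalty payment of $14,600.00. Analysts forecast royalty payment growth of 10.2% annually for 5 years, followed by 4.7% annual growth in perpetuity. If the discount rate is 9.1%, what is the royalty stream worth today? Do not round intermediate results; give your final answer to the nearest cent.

D_1 = 16089.20000
D_2 = 17730.29840
D_3 = 19538.78884
D_4 = 21531.74530
D_5 = 23727.98332
Terminal value at year 5: TV = D_5×(1+g_2)/(r−g_2) = 24843.19853/0.044 = 564618.14851
P_0 = D_1/(1+r)^1 + D_2/(1+r)^2 + D_3/(1+r)^3 + D_4/(1+r)^4 + D_5/(1+r)^5 + TV/(1+r)^5
    = 14747.20440 + 14895.89299 + 15046.08073 + 15197.78273 + 15351.01427 + 365284.36230 = 440522.33742

$440522.34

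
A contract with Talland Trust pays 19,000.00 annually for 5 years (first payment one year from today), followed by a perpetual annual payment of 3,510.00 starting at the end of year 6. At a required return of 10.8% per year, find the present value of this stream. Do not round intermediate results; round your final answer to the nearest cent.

90038.64

PV of 5-year annuity: 19,000.00 × [1 − (1+0.108)^−5] / 0.108 = 70576.77408
Perpetuity value at year 5: 3,510.00 / 0.108 = 32500.00000
PV of perpetuity: 32500.00000 / (1+0.108)^5 = 19461.86963
Total PV = 70576.77408 + 19461.86963 = 90038.64371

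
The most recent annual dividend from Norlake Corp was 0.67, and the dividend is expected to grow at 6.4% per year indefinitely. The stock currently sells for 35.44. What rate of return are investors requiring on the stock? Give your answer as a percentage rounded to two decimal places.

D₁ = 0.67 × 1.064 = 0.7129
P = D₁/(r − g) ⇒ r = D₁/P + g = 0.7129/35.44 + 0.064 = 0.020115 + 0.064 = 0.084115

8.41%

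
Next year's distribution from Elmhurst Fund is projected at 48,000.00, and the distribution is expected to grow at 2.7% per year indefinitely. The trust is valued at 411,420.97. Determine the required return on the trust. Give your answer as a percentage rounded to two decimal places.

P = D₁/(r − g) ⇒ r = D₁/P + g = 48,000.0000/411,420.97 + 0.027 = 0.116669 + 0.027 = 0.143669

14.37%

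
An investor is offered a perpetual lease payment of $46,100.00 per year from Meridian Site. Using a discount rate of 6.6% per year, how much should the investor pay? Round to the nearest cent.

$698484.85

Level perpetuity: PV = C / r = $46,100.00 / 0.066 = $698,484.85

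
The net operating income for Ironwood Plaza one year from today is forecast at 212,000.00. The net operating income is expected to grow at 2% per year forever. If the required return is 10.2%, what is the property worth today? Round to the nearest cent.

2585365.85

Growing perpetuity: P = D₁ / (r − g) = 212,000.0000 / (0.102 − 0.02) = 2,585,365.85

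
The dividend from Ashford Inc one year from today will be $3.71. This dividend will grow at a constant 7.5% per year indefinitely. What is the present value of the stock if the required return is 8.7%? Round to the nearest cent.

Growing perpetuity: P = D₁ / (r − g) = $3.7100 / (0.087 − 0.075) = $309.17

$309.17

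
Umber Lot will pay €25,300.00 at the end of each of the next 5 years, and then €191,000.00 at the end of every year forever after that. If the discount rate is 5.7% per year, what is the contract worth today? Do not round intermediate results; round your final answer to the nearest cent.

€2647154.99

PV of 5-year annuity: €25,300.00 × [1 − (1+0.057)^−5] / 0.057 = 107448.23005
Perpetuity value at year 5: €191,000.00 / 0.057 = 3350877.19298
PV of perpetuity: 3350877.19298 / (1+0.057)^5 = 2539706.76057
Total PV = 107448.23005 + 2539706.76057 = 2647154.99062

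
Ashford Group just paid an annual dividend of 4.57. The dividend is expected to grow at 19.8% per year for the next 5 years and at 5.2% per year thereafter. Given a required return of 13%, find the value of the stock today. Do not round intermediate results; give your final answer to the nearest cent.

D_1 = 5.47486
D_2 = 6.55888
D_3 = 7.85754
D_4 = 9.41333
D_5 = 11.27717
Terminal value at year 5: TV = D_5×(1+g_2)/(r−g_2) = 11.86359/0.078 = 152.09727
P_0 = D_1/(1+r)^1 + D_2/(1+r)^2 + D_3/(1+r)^3 + D_4/(1+r)^4 + D_5/(1+r)^5 + TV/(1+r)^5
    = 4.84501 + 5.13657 + 5.44567 + 5.77337 + 6.12080 + 82.55231 = 109.87372

109.87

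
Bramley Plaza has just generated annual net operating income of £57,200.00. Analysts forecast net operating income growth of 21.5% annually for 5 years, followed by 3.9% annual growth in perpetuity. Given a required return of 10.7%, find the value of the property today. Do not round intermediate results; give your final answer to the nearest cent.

£1773445.93

D_1 = 69498.00000
D_2 = 84440.07000
D_3 = 102594.68505
D_4 = 124652.54234
D_5 = 151452.83894
Terminal value at year 5: TV = D_5×(1+g_2)/(r−g_2) = 157359.49966/0.068 = 2314110.28907
P_0 = D_1/(1+r)^1 + D_2/(1+r)^2 + D_3/(1+r)^3 + D_4/(1+r)^4 + D_5/(1+r)^5 + TV/(1+r)^5
    = 62780.48780 + 68905.41344 + 75627.89280 + 83006.22381 + 91104.39199 + 1392021.51874 = 1773445.92859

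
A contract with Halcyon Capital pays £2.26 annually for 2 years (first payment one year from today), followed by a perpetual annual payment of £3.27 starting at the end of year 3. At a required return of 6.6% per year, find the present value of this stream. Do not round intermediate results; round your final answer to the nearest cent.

£47.71

PV of 2-year annuity: £2.26 × [1 − (1+0.066)^−2] / 0.066 = 4.10889
Perpetuity value at year 2: £3.27 / 0.066 = 49.54545
PV of perpetuity: 49.54545 / (1+0.066)^2 = 43.60029
Total PV = 4.10889 + 43.60029 = 47.70918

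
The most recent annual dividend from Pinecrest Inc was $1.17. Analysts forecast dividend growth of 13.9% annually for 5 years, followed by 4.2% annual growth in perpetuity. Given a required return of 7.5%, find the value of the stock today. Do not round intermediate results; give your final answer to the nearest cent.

D_1 = 1.33263
D_2 = 1.51787
D_3 = 1.72885
D_4 = 1.96916
D_5 = 2.24287
Terminal value at year 5: TV = D_5×(1+g_2)/(r−g_2) = 2.33707/0.033 = 70.82038
P_0 = D_1/(1+r)^1 + D_2/(1+r)^2 + D_3/(1+r)^3 + D_4/(1+r)^4 + D_5/(1+r)^5 + TV/(1+r)^5
    = 1.23966 + 1.31346 + 1.39166 + 1.47451 + 1.56229 + 49.33055 = 56.31212

$56.31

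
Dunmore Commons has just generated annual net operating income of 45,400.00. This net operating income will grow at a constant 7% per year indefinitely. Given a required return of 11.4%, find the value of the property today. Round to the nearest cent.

1104045.45

D₁ = D₀ × (1 + g) = 45,400.00 × 1.07 = 48,578.0000
Growing perpetuity: P = D₁ / (r − g) = 48,578.0000 / (0.114 − 0.07) = 1,104,045.45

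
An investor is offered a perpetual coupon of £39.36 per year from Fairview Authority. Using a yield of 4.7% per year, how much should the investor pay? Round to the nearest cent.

£837.45

Level perpetuity: PV = C / r = £39.36 / 0.047 = £837.45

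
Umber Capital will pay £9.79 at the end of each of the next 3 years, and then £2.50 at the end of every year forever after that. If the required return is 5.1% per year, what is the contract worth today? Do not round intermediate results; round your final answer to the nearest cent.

£68.83

PV of 3-year annuity: £9.79 × [1 − (1+0.051)^−3] / 0.051 = 26.61072
Perpetuity value at year 3: £2.50 / 0.051 = 49.01961
PV of perpetuity: 49.01961 / (1+0.051)^3 = 42.22422
Total PV = 26.61072 + 42.22422 = 68.83494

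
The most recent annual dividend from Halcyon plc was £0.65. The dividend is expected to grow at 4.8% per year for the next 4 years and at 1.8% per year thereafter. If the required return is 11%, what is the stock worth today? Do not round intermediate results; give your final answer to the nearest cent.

£7.97

D_1 = 0.68120
D_2 = 0.71390
D_3 = 0.74816
D_4 = 0.78408
Terminal value at year 4: TV = D_4×(1+g_2)/(r−g_2) = 0.79819/0.092 = 8.67598
P_0 = D_1/(1+r)^1 + D_2/(1+r)^2 + D_3/(1+r)^3 + D_4/(1+r)^4 + TV/(1+r)^4
    = 0.61369 + 0.57942 + 0.54705 + 0.51650 + 5.71514 = 7.97179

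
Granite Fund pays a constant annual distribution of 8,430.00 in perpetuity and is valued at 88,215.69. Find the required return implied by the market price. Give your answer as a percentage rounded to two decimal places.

9.56%

P = C/r ⇒ r = C/P = 8,430.00/88,215.69 = 0.095561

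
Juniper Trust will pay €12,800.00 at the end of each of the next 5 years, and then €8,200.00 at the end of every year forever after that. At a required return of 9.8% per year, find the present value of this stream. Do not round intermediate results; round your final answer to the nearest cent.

PV of 5-year annuity: €12,800.00 × [1 − (1+0.098)^−5] / 0.098 = 48771.00631
Perpetuity value at year 5: €8,200.00 / 0.098 = 83673.46939
PV of perpetuity: 83673.46939 / (1+0.098)^5 = 52429.54347
Total PV = 48771.00631 + 52429.54347 = 101200.54978

€101200.55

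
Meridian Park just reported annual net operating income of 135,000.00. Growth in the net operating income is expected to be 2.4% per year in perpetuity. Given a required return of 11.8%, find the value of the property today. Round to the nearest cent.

D₁ = D₀ × (1 + g) = 135,000.00 × 1.024 = 138,240.0000
Growing perpetuity: P = D₁ / (r − g) = 138,240.0000 / (0.118 − 0.024) = 1,470,638.30

1470638.30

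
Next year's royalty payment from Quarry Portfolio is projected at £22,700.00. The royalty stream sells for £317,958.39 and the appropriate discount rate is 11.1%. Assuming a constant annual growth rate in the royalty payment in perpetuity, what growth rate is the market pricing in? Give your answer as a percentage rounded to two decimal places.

3.96%

P = D₁/(r−g) ⇒ g = r − D₁/P = 0.111 − £22,700.00/£317,958.39 = 0.039607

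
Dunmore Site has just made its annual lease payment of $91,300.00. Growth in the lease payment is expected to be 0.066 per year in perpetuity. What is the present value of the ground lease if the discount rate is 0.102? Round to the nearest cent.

D₁ = D₀ × (1 + g) = $91,300.00 × 1.066 = $97,325.8000
Growing perpetuity: P = D₁ / (r − g) = $97,325.8000 / (0.102 − 0.066) = $2,703,494.44

$2703494.44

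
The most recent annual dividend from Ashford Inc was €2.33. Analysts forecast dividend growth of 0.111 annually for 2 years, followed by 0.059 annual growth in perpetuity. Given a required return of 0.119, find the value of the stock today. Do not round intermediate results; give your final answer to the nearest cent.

D_1 = 2.58863
D_2 = 2.87597
Terminal value at year 2: TV = D_2×(1+g_2)/(r−g_2) = 3.04565/0.06 = 50.76083
P_0 = D_1/(1+r)^1 + D_2/(1+r)^2 + TV/(1+r)^2
    = 2.31334 + 2.29680 + 40.53858 = 45.14873

€45.15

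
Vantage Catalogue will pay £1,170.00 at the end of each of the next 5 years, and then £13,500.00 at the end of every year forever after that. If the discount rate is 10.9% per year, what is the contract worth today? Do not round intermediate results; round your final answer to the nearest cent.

PV of 5-year annuity: £1,170.00 × [1 − (1+0.109)^−5] / 0.109 = 4335.09932
Perpetuity value at year 5: £13,500.00 / 0.109 = 123853.21101
PV of perpetuity: 123853.21101 / (1+0.109)^5 = 73832.83419
Total PV = 4335.09932 + 73832.83419 = 78167.93351

£78167.93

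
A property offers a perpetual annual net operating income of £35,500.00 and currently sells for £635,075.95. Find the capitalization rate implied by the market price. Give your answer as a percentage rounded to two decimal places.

5.59%

P = C/r ⇒ r = C/P = £35,500.00/£635,075.95 = 0.055899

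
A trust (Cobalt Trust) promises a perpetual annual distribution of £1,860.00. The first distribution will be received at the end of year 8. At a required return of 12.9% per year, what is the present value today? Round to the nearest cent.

Value at end of year 7: C / r = £1,860.00 / 0.129 = £14,418.6047
Discount to today: PV = £14,418.6047 / (1 + 0.129)^7 = £14,418.6047 / 2.338070 = £6,166.88

£6166.88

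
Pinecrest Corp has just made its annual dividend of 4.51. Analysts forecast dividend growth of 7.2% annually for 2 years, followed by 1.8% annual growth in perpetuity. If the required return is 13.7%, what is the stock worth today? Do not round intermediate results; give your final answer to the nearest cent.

D_1 = 4.83472
D_2 = 5.18282
Terminal value at year 2: TV = D_2×(1+g_2)/(r−g_2) = 5.27611/0.119 = 44.33706
P_0 = D_1/(1+r)^1 + D_2/(1+r)^2 + TV/(1+r)^2
    = 4.25217 + 4.00908 + 34.29620 = 42.55746

42.56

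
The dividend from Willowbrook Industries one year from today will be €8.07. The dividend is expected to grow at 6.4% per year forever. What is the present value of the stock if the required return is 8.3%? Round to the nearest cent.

Growing perpetuity: P = D₁ / (r − g) = €8.0700 / (0.083 − 0.064) = €424.74

€424.74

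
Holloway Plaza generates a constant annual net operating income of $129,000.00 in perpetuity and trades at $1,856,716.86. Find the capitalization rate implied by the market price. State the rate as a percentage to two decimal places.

6.95%

P = C/r ⇒ r = C/P = $129,000.00/$1,856,716.86 = 0.069477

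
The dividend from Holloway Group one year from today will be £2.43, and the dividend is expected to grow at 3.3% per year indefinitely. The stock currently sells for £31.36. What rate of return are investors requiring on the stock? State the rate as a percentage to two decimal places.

P = D₁/(r − g) ⇒ r = D₁/P + g = £2.4300/£31.36 + 0.033 = 0.077487 + 0.033 = 0.110487

11.05%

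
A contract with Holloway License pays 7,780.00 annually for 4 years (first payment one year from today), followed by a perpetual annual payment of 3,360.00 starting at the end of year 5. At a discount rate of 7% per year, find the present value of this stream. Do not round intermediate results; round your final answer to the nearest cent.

PV of 4-year annuity: 7,780.00 × [1 − (1+0.07)^−4] / 0.07 = 26352.50358
Perpetuity value at year 4: 3,360.00 / 0.07 = 48000.00000
PV of perpetuity: 48000.00000 / (1+0.07)^4 = 36618.97018
Total PV = 26352.50358 + 36618.97018 = 62971.47375

62971.47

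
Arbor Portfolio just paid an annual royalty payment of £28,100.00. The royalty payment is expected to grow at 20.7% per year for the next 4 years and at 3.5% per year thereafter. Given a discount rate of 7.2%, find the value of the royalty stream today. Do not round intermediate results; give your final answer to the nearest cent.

£1415797.42

D_1 = 33916.70000
D_2 = 40937.45690
D_3 = 49411.51048
D_4 = 59639.69315
Terminal value at year 4: TV = D_4×(1+g_2)/(r−g_2) = 61727.08241/0.037 = 1668299.52453
P_0 = D_1/(1+r)^1 + D_2/(1+r)^2 + D_3/(1+r)^3 + D_4/(1+r)^4 + TV/(1+r)^4
    = 31638.71269 + 35623.06550 + 40109.17916 + 45160.24183 + 1263266.22414 = 1415797.42331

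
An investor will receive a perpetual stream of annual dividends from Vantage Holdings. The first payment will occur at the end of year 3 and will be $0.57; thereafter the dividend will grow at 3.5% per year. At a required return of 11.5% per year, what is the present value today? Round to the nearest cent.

$5.73

Value at end of year 2: C₁ / (r − g) = $0.57 / (0.115 − 0.035) = $7.1250
Discount to today: PV = $7.1250 / (1 + 0.115)^2 = $7.1250 / 1.243225 = $5.73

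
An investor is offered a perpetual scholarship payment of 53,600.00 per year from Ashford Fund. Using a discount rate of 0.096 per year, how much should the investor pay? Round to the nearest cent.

Level perpetuity: PV = C / r = 53,600.00 / 0.096 = 558,333.33

558333.33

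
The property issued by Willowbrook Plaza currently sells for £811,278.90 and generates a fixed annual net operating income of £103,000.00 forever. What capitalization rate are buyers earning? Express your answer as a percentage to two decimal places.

P = C/r ⇒ r = C/P = £103,000.00/£811,278.90 = 0.126960

12.70%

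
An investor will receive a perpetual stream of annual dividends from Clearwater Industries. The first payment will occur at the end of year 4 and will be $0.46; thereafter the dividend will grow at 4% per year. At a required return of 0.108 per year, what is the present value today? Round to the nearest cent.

Value at end of year 3: C₁ / (r − g) = $0.46 / (0.108 − 0.04) = $6.7647
Discount to today: PV = $6.7647 / (1 + 0.108)^3 = $6.7647 / 1.360252 = $4.97

$4.97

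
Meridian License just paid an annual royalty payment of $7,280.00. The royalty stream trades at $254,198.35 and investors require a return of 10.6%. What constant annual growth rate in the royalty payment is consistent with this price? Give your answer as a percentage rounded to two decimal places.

P = D₀(1+g)/(r−g) ⇒ P(r−g) = D₀(1+g) ⇒ g(P+D₀) = P·r − D₀
g = (P·r − D₀)/(P + D₀) = ($254,198.35×0.106 − $7,280.00) / ($254,198.35 + $7,280.00) = 0.075207

7.52%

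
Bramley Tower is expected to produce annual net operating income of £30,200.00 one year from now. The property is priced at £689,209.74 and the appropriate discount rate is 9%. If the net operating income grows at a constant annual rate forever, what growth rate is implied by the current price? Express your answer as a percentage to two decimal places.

P = D₁/(r−g) ⇒ g = r − D₁/P = 0.09 − £30,200.00/£689,209.74 = 0.046182

4.62%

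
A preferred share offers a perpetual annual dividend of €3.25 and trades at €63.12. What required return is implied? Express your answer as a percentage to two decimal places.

P = C/r ⇒ r = C/P = €3.25/€63.12 = 0.051489

5.15%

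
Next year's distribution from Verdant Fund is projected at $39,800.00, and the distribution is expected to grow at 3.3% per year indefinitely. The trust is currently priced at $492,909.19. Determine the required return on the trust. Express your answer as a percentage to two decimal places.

P = D₁/(r − g) ⇒ r = D₁/P + g = $39,800.0000/$492,909.19 + 0.033 = 0.080745 + 0.033 = 0.113745

11.37%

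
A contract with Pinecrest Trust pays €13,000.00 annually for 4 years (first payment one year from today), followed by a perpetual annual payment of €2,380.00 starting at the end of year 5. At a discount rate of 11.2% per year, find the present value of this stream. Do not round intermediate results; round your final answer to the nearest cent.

PV of 4-year annuity: €13,000.00 × [1 − (1+0.112)^−4] / 0.112 = 40160.17196
Perpetuity value at year 4: €2,380.00 / 0.112 = 21250.00000
PV of perpetuity: 21250.00000 / (1+0.112)^4 = 13897.59929
Total PV = 40160.17196 + 13897.59929 = 54057.77125

€54057.77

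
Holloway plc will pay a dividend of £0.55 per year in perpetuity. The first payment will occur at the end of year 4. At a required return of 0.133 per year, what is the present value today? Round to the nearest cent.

£2.84

Value at end of year 3: C / r = £0.55 / 0.133 = £4.1353
Discount to today: PV = £4.1353 / (1 + 0.133)^3 = £4.1353 / 1.454420 = £2.84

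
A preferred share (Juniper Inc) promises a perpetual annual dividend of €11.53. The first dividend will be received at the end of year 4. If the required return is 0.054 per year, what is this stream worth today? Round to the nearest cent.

Value at end of year 3: C / r = €11.53 / 0.054 = €213.5185
Discount to today: PV = €213.5185 / (1 + 0.054)^3 = €213.5185 / 1.170905 = €182.35

€182.35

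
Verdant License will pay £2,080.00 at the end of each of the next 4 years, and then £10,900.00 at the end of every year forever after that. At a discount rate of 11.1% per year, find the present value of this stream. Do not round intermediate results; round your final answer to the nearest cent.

£70892.95

PV of 4-year annuity: £2,080.00 × [1 − (1+0.111)^−4] / 0.111 = 6439.33323
Perpetuity value at year 4: £10,900.00 / 0.111 = 98198.19820
PV of perpetuity: 98198.19820 / (1+0.111)^4 = 64453.61542
Total PV = 6439.33323 + 64453.61542 = 70892.94865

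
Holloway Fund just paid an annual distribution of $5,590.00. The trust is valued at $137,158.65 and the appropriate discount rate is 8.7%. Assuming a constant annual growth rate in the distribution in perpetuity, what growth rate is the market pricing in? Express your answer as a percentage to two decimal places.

4.44%

P = D₀(1+g)/(r−g) ⇒ P(r−g) = D₀(1+g) ⇒ g(P+D₀) = P·r − D₀
g = (P·r − D₀)/(P + D₀) = ($137,158.65×0.087 − $5,590.00) / ($137,158.65 + $5,590.00) = 0.044433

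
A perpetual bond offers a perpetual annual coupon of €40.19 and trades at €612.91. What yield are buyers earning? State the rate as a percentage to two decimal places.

P = C/r ⇒ r = C/P = €40.19/€612.91 = 0.065572

6.56%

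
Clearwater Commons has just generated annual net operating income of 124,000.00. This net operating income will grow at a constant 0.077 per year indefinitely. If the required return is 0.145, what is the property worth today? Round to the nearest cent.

1963941.18

D₁ = D₀ × (1 + g) = 124,000.00 × 1.077 = 133,548.0000
Growing perpetuity: P = D₁ / (r − g) = 133,548.0000 / (0.145 − 0.077) = 1,963,941.18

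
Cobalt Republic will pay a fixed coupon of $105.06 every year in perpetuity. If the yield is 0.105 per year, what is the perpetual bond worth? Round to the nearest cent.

$1000.57

Level perpetuity: PV = C / r = $105.06 / 0.105 = $1,000.57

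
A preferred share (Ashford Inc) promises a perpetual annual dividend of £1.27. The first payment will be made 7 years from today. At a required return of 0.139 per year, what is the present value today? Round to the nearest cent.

£4.18

Value at end of year 6: C / r = £1.27 / 0.139 = £9.1367
Discount to today: PV = £9.1367 / (1 + 0.139)^6 = £9.1367 / 2.183445 = £4.18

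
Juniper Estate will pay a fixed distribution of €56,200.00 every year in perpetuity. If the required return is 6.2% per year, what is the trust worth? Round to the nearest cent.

€906451.61

Level perpetuity: PV = C / r = €56,200.00 / 0.062 = €906,451.61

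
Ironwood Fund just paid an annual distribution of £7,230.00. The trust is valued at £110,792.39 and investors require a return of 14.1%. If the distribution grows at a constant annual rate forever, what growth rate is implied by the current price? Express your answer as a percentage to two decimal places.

7.11%

P = D₀(1+g)/(r−g) ⇒ P(r−g) = D₀(1+g) ⇒ g(P+D₀) = P·r − D₀
g = (P·r − D₀)/(P + D₀) = (£110,792.39×0.141 − £7,230.00) / (£110,792.39 + £7,230.00) = 0.071103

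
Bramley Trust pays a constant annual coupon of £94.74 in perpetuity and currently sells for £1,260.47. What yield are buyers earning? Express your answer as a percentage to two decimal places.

P = C/r ⇒ r = C/P = £94.74/£1,260.47 = 0.075162

7.52%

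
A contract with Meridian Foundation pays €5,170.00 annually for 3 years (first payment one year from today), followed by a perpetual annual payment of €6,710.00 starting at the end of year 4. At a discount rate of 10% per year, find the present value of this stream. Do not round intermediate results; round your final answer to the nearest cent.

€63270.25

PV of 3-year annuity: €5,170.00 × [1 − (1+0.1)^−3] / 0.1 = 12857.02479
Perpetuity value at year 3: €6,710.00 / 0.1 = 67100.00000
PV of perpetuity: 67100.00000 / (1+0.1)^3 = 50413.22314
Total PV = 12857.02479 + 50413.22314 = 63270.24793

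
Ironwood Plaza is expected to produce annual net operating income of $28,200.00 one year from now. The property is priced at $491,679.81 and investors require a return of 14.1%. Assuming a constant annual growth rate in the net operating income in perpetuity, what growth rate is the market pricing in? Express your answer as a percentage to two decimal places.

8.36%

P = D₁/(r−g) ⇒ g = r − D₁/P = 0.141 − $28,200.00/$491,679.81 = 0.083646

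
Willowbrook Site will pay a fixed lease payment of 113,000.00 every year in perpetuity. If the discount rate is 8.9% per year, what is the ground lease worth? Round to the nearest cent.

1269662.92

Level perpetuity: PV = C / r = 113,000.00 / 0.089 = 1,269,662.92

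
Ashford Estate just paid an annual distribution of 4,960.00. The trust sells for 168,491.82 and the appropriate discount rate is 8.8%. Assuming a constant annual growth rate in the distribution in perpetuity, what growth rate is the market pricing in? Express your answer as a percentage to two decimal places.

P = D₀(1+g)/(r−g) ⇒ P(r−g) = D₀(1+g) ⇒ g(P+D₀) = P·r − D₀
g = (P·r − D₀)/(P + D₀) = (168,491.82×0.088 − 4,960.00) / (168,491.82 + 4,960.00) = 0.056888

5.69%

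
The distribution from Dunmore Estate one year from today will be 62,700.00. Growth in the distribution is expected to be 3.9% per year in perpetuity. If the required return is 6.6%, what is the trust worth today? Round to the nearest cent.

Growing perpetuity: P = D₁ / (r − g) = 62,700.0000 / (0.066 − 0.039) = 2,322,222.22

2322222.22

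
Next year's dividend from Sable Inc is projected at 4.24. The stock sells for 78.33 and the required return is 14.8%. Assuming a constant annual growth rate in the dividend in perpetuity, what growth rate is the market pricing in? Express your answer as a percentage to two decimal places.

P = D₁/(r−g) ⇒ g = r − D₁/P = 0.148 − 4.24/78.33 = 0.093870

9.39%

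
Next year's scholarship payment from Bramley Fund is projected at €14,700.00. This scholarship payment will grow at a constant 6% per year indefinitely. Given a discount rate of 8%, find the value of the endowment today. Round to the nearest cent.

Growing perpetuity: P = D₁ / (r − g) = €14,700.0000 / (0.08 − 0.06) = €735,000.00

€735000.00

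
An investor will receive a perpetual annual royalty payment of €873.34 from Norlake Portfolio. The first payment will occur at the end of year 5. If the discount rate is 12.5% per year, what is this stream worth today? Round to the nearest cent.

Value at end of year 4: C / r = €873.34 / 0.125 = €6,986.7200
Discount to today: PV = €6,986.7200 / (1 + 0.125)^4 = €6,986.7200 / 1.601807 = €4,361.77

€4361.77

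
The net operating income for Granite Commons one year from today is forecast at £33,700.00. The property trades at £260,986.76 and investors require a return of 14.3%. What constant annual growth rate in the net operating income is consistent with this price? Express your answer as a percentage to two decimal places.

P = D₁/(r−g) ⇒ g = r − D₁/P = 0.143 − £33,700.00/£260,986.76 = 0.013875

1.39%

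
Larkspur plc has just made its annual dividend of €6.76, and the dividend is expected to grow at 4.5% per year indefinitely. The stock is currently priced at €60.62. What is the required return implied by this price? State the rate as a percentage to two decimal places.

D₁ = €6.76 × 1.045 = €7.0642
P = D₁/(r − g) ⇒ r = D₁/P + g = €7.0642/€60.62 + 0.045 = 0.116532 + 0.045 = 0.161532

16.15%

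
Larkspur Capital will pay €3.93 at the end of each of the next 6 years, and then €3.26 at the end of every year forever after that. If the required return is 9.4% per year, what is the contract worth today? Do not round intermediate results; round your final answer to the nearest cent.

PV of 6-year annuity: €3.93 × [1 − (1+0.094)^−6] / 0.094 = 17.42138
Perpetuity value at year 6: €3.26 / 0.094 = 34.68085
PV of perpetuity: 34.68085 / (1+0.094)^6 = 20.22953
Total PV = 17.42138 + 20.22953 = 37.65091

€37.65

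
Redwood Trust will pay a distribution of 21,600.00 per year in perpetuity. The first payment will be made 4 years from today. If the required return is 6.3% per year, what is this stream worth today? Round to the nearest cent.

Value at end of year 3: C / r = 21,600.00 / 0.063 = 342,857.1429
Discount to today: PV = 342,857.1429 / (1 + 0.063)^3 = 342,857.1429 / 1.201157 = 285,439.06

285439.06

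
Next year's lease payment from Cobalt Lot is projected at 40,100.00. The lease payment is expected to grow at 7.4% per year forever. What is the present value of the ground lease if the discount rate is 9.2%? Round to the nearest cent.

2227777.78

Growing perpetuity: P = D₁ / (r − g) = 40,100.0000 / (0.092 − 0.074) = 2,227,777.78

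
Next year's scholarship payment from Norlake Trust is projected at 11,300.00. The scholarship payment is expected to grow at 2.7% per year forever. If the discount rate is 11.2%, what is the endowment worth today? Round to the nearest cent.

132941.18

Growing perpetuity: P = D₁ / (r − g) = 11,300.0000 / (0.112 − 0.027) = 132,941.18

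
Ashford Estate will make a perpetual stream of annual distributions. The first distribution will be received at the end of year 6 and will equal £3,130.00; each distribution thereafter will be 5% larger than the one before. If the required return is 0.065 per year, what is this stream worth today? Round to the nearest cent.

£152301.80

Value at end of year 5: C₁ / (r − g) = £3,130.00 / (0.065 − 0.05) = £208,666.6667
Discount to today: PV = £208,666.6667 / (1 + 0.065)^5 = £208,666.6667 / 1.370087 = £152,301.80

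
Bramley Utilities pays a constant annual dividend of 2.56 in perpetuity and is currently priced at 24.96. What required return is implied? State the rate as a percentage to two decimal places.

P = C/r ⇒ r = C/P = 2.56/24.96 = 0.102564

10.26%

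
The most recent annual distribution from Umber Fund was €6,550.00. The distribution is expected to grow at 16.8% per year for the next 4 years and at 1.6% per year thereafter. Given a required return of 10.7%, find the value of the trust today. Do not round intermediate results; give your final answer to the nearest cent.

€120644.26

D_1 = 7650.40000
D_2 = 8935.66720
D_3 = 10436.85929
D_4 = 12190.25165
Terminal value at year 4: TV = D_4×(1+g_2)/(r−g_2) = 12385.29568/0.091 = 136102.15029
P_0 = D_1/(1+r)^1 + D_2/(1+r)^2 + D_3/(1+r)^3 + D_4/(1+r)^4 + TV/(1+r)^4
    = 6910.93044 + 7291.74955 + 7693.55328 + 8117.49795 + 90630.52655 = 120644.25778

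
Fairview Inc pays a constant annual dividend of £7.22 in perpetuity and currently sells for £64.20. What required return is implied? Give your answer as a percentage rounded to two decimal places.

P = C/r ⇒ r = C/P = £7.22/£64.20 = 0.112461

11.25%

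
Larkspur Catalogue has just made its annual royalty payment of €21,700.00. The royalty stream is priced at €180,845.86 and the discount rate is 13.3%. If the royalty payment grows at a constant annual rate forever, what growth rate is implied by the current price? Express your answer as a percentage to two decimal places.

P = D₀(1+g)/(r−g) ⇒ P(r−g) = D₀(1+g) ⇒ g(P+D₀) = P·r − D₀
g = (P·r − D₀)/(P + D₀) = (€180,845.86×0.133 − €21,700.00) / (€180,845.86 + €21,700.00) = 0.011615

1.16%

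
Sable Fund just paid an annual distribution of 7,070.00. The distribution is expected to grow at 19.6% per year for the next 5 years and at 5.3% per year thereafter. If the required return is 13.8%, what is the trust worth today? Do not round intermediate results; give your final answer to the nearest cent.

153435.01

D_1 = 8455.72000
D_2 = 10113.04112
D_3 = 12095.19718
D_4 = 14465.85583
D_5 = 17301.16357
Terminal value at year 5: TV = D_5×(1+g_2)/(r−g_2) = 18218.12524/0.085 = 214330.88515
P_0 = D_1/(1+r)^1 + D_2/(1+r)^2 + D_3/(1+r)^3 + D_4/(1+r)^4 + D_5/(1+r)^5 + TV/(1+r)^5
    = 7430.33392 + 7809.03284 + 8207.03275 + 8625.31737 + 9064.92054 + 112298.36862 = 153435.00605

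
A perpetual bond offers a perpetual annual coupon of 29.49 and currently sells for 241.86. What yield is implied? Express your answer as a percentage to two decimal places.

P = C/r ⇒ r = C/P = 29.49/241.86 = 0.121930

12.19%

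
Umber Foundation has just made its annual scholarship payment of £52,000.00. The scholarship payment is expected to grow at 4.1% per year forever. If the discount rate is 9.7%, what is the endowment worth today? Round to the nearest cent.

£966642.86

D₁ = D₀ × (1 + g) = £52,000.00 × 1.041 = £54,132.0000
Growing perpetuity: P = D₁ / (r − g) = £54,132.0000 / (0.097 − 0.041) = £966,642.86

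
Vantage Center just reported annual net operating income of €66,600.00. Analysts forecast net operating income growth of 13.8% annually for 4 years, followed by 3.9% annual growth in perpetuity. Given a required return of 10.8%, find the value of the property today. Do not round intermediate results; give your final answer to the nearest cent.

D_1 = 75790.80000
D_2 = 86249.93040
D_3 = 98152.42080
D_4 = 111697.45486
Terminal value at year 4: TV = D_4×(1+g_2)/(r−g_2) = 116053.65560/0.069 = 1681937.03775
P_0 = D_1/(1+r)^1 + D_2/(1+r)^2 + D_3/(1+r)^3 + D_4/(1+r)^4 + TV/(1+r)^4
    = 68403.24910 + 70255.32263 + 72157.54256 + 74111.26663 + 1115965.30479 = 1400892.68571

€1400892.69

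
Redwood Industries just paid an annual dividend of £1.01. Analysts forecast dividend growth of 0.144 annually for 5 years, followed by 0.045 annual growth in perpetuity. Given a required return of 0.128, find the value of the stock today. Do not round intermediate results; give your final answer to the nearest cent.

D_1 = 1.15544
D_2 = 1.32182
D_3 = 1.51217
D_4 = 1.72992
D_5 = 1.97903
Terminal value at year 5: TV = D_5×(1+g_2)/(r−g_2) = 2.06808/0.083 = 24.91665
P_0 = D_1/(1+r)^1 + D_2/(1+r)^2 + D_3/(1+r)^3 + D_4/(1+r)^4 + D_5/(1+r)^5 + TV/(1+r)^5
    = 1.02433 + 1.03886 + 1.05359 + 1.06854 + 1.08369 + 13.64408 = 18.91308

£18.91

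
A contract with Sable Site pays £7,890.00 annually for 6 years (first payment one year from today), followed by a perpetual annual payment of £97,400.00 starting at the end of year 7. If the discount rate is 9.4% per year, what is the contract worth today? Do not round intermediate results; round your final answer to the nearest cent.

£639379.52

PV of 6-year annuity: £7,890.00 × [1 − (1+0.094)^−6] / 0.094 = 34975.74086
Perpetuity value at year 6: £97,400.00 / 0.094 = 1036170.21277
PV of perpetuity: 1036170.21277 / (1+0.094)^6 = 604403.77930
Total PV = 34975.74086 + 604403.77930 = 639379.52017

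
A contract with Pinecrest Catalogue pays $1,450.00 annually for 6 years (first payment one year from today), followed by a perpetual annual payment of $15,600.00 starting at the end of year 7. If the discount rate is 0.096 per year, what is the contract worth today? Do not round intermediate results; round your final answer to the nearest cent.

PV of 6-year annuity: $1,450.00 × [1 − (1+0.096)^−6] / 0.096 = 6389.84786
Perpetuity value at year 6: $15,600.00 / 0.096 = 162500.00000
PV of perpetuity: 162500.00000 / (1+0.096)^6 = 93754.05063
Total PV = 6389.84786 + 93754.05063 = 100143.89849

$100143.90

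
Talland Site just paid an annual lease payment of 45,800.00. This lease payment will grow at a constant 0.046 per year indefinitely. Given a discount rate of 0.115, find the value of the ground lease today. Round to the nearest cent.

694301.45

D₁ = D₀ × (1 + g) = 45,800.00 × 1.046 = 47,906.8000
Growing perpetuity: P = D₁ / (r − g) = 47,906.8000 / (0.115 − 0.046) = 694,301.45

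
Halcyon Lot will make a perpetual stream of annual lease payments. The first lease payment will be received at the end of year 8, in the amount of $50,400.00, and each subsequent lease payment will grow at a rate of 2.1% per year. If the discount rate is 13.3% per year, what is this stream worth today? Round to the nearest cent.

$187760.03

Value at end of year 7: C₁ / (r − g) = $50,400.00 / (0.133 − 0.021) = $450,000.0000
Discount to today: PV = $450,000.0000 / (1 + 0.133)^7 = $450,000.0000 / 2.396676 = $187,760.03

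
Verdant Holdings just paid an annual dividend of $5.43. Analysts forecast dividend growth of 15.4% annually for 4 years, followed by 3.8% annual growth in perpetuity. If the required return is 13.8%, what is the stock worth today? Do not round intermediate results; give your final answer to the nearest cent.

$82.09

D_1 = 6.26622
D_2 = 7.23122
D_3 = 8.34483
D_4 = 9.62993
Terminal value at year 4: TV = D_4×(1+g_2)/(r−g_2) = 9.99587/0.1 = 99.95866
P_0 = D_1/(1+r)^1 + D_2/(1+r)^2 + D_3/(1+r)^3 + D_4/(1+r)^4 + TV/(1+r)^4
    = 5.50634 + 5.58376 + 5.66227 + 5.74188 + 59.60070 = 82.09496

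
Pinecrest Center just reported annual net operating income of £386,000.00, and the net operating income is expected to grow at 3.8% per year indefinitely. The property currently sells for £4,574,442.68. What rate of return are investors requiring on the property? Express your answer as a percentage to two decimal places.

D₁ = £386,000.00 × 1.038 = £400,668.0000
P = D₁/(r − g) ⇒ r = D₁/P + g = £400,668.0000/£4,574,442.68 + 0.038 = 0.087588 + 0.038 = 0.125588

12.56%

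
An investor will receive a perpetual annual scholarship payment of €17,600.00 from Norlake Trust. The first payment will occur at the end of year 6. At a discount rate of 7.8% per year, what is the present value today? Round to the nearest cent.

Value at end of year 5: C / r = €17,600.00 / 0.078 = €225,641.0256
Discount to today: PV = €225,641.0256 / (1 + 0.078)^5 = €225,641.0256 / 1.455773 = €154,997.35

€154997.35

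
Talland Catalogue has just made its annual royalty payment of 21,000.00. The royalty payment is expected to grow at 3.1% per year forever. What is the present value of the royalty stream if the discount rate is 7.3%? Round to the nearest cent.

515500.00

D₁ = D₀ × (1 + g) = 21,000.00 × 1.031 = 21,651.0000
Growing perpetuity: P = D₁ / (r − g) = 21,651.0000 / (0.073 − 0.031) = 515,500.00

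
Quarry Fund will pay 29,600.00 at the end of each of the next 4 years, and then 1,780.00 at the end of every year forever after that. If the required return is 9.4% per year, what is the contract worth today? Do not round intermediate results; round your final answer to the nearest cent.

108279.50

PV of 4-year annuity: 29,600.00 × [1 − (1+0.094)^−4] / 0.094 = 95059.76520
Perpetuity value at year 4: 1,780.00 / 0.094 = 18936.17021
PV of perpetuity: 18936.17021 / (1+0.094)^4 = 13219.73839
Total PV = 95059.76520 + 13219.73839 = 108279.50359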